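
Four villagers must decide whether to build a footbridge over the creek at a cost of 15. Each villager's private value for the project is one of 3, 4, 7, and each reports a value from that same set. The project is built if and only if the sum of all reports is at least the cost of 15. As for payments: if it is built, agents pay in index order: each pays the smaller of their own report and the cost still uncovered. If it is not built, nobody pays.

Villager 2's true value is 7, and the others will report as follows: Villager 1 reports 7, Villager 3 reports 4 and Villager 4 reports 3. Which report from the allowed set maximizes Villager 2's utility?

3

Report 3: project built, pays 3, utility 7 - 3 = 4.
Report 4: project built, pays 4, utility 7 - 4 = 3.
Report 7: project built, pays 7, utility 7 - 7 = 0.
The best choice is 3 with utility 4.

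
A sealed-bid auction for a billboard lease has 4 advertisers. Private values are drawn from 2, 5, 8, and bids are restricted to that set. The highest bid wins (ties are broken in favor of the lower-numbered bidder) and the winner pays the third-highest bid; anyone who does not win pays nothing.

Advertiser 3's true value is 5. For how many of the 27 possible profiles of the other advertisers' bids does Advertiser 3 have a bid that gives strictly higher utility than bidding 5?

3

Others bid (2, 2, 8): truth gives 0; bid 8 gives 3 > 0. Violating.
Others bid (2, 5, 2): truth gives 0; bid 8 gives 3 > 0. Violating.
Others bid (5, 2, 2): truth gives 0; bid 8 gives 3 > 0. Violating.
Others bid (2, 2, 2): truth gives 3; no alternative beats it.
Others bid (2, 2, 5): truth gives 3; no alternative beats it.
(Checking all 27 profiles: 3 have a profitable deviation, 24 do not.)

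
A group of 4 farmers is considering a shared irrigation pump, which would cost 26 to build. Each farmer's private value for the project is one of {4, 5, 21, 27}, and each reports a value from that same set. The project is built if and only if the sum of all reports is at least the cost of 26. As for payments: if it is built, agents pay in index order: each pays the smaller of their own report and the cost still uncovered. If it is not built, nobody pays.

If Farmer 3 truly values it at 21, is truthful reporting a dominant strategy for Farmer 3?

No

Consider the case where Farmer 1 reports 4, Farmer 2 reports 4 and Farmer 4 reports 21.
Truthful report 21: project built, pays 18, utility 21 - 18 = 3.
Report 4 instead: project built, pays 4, utility 21 - 4 = 17.
Since 17 > 3, reporting 4 is strictly better here, so truthful reporting is not dominant.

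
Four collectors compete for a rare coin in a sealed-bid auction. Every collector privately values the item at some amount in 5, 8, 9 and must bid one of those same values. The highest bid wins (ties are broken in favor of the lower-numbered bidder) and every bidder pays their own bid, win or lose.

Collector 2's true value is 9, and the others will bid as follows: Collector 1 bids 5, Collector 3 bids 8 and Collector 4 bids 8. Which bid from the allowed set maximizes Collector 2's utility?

8

Bid 5: loses but pays 5, utility -5.
Bid 8: wins, pays 8, utility 9 - 8 = 1.
Bid 9: wins, pays 9, utility 9 - 9 = 0.
The best choice is 8 with utility 1.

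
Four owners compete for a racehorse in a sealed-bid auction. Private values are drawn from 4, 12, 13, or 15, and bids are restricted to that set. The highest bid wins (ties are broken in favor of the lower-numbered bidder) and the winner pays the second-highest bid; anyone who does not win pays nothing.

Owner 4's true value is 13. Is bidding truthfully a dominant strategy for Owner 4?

Yes

Check each profile of the others' bids and compare truth against every alternative bid.
Others bid (4, 4, 4): truth gives 9, best alternative gives 9.
Others bid (4, 4, 12): truth gives 1, best alternative gives 1.
Others bid (4, 12, 4): truth gives 1, best alternative gives 1.
Others bid (4, 12, 12): truth gives 1, best alternative gives 1.
Others bid (12, 4, 4): truth gives 1, best alternative gives 1.
Others bid (12, 4, 12): truth gives 1, best alternative gives 1.
(Remaining 58 profiles checked similarly; truth is weakly best in each.)
In every case the truthful bid is at least as good as any alternative, so it is a dominant strategy.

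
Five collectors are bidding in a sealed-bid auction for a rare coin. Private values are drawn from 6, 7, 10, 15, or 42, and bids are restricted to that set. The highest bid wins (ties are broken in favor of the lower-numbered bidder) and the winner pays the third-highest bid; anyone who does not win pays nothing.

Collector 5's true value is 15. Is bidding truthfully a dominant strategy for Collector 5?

Consider the case where Collector 1 bids 6, Collector 2 bids 6, Collector 3 bids 6 and Collector 4 bids 15.
Truthful bid 15: loses, pays 0, utility 0.
Bid 42 instead: wins, pays 6, utility 15 - 6 = 9.
Since 9 > 0, bidding 42 is strictly better here, so truthful bidding is not dominant.

No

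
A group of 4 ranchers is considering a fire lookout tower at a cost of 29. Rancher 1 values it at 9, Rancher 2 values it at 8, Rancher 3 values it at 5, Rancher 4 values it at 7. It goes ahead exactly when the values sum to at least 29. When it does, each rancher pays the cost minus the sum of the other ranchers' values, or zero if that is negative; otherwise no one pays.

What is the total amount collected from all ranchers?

29

Total value 29 ≥ cost 29, so it is built.
Rancher 1: others sum to 20; max(0, 29 - 20) = 9.
Rancher 2: others sum to 21; max(0, 29 - 21) = 8.
Rancher 3: others sum to 24; max(0, 29 - 24) = 5.
Rancher 4: others sum to 22; max(0, 29 - 22) = 7.
Total collected = 9 + 8 + 5 + 7 = 29.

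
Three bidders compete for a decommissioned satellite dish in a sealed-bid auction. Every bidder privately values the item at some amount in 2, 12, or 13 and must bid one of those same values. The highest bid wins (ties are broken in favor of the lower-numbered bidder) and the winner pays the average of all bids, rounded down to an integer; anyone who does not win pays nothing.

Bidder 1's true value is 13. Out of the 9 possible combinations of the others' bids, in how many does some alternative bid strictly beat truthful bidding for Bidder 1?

3

Others bid (2, 2): truth gives 8; bid 2 gives 11 > 8. Violating.
Others bid (2, 12): truth gives 4; bid 12 gives 5 > 4. Violating.
Others bid (12, 2): truth gives 4; bid 12 gives 5 > 4. Violating.
Others bid (2, 13): truth gives 4; no alternative beats it.
Others bid (12, 12): truth gives 1; no alternative beats it.
(Checking all 9 profiles: 3 have a profitable deviation, 6 do not.)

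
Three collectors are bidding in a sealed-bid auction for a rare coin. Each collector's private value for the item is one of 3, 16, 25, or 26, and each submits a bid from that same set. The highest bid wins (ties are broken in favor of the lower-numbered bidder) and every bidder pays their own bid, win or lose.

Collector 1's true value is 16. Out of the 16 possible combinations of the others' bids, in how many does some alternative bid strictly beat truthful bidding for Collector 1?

13

Others bid (3, 3): truth gives 0; bid 3 gives 13 > 0. Violating.
Others bid (3, 25): truth gives -16; bid 3 gives -3 > -16. Violating.
Others bid (3, 26): truth gives -16; bid 3 gives -3 > -16. Violating.
Others bid (16, 25): truth gives -16; bid 3 gives -3 > -16. Violating.
Others bid (3, 16): truth gives 0; no alternative beats it.
Others bid (16, 3): truth gives 0; no alternative beats it.
(Checking all 16 profiles: 13 have a profitable deviation, 3 do not.)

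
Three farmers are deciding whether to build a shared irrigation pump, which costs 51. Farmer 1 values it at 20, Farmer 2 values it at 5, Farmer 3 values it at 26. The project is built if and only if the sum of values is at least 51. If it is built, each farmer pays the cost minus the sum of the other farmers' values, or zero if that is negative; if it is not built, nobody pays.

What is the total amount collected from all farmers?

51

Total value 51 ≥ cost 51, so it is built.
Farmer 1: others sum to 31; max(0, 51 - 31) = 20.
Farmer 2: others sum to 46; max(0, 51 - 46) = 5.
Farmer 3: others sum to 25; max(0, 51 - 25) = 26.
Total collected = 20 + 5 + 26 = 51.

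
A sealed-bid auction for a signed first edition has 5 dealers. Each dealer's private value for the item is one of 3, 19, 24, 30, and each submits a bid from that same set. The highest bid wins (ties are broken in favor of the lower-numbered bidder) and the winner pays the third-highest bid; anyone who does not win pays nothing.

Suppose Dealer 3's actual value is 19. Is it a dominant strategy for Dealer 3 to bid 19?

Consider the case where Dealer 1 bids 3, Dealer 2 bids 3, Dealer 4 bids 3 and Dealer 5 bids 24.
Truthful bid 19: loses, pays 0, utility 0.
Bid 24 instead: wins, pays 3, utility 19 - 3 = 16.
Since 16 > 0, bidding 24 is strictly better here, so truthful bidding is not dominant.

No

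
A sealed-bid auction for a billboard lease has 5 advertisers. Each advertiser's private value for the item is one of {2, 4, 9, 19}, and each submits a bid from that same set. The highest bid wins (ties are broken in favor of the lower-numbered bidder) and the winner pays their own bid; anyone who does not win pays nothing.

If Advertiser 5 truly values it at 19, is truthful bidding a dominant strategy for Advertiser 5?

No

Consider the case where Advertiser 1 bids 2, Advertiser 2 bids 2, Advertiser 3 bids 2 and Advertiser 4 bids 2.
Truthful bid 19: wins, pays 19, utility 19 - 19 = 0.
Bid 4 instead: wins, pays 4, utility 19 - 4 = 15.
Since 15 > 0, bidding 4 is strictly better here, so truthful bidding is not dominant.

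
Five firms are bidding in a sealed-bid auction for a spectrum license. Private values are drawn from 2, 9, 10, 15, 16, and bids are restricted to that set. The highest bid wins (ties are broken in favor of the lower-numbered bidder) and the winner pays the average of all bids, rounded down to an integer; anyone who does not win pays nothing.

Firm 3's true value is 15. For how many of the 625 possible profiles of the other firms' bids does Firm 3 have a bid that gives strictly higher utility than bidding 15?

Others bid (2, 2, 2, 2): truth gives 11; bid 9 gives 12 > 11. Violating.
Others bid (2, 2, 2, 9): truth gives 9; bid 9 gives 11 > 9. Violating.
Others bid (2, 2, 2, 10): truth gives 9; bid 10 gives 10 > 9. Violating.
Others bid (2, 2, 2, 16): truth gives 0; bid 16 gives 8 > 0. Violating.
Others bid (2, 2, 2, 15): truth gives 8; no alternative beats it.
Others bid (2, 2, 9, 15): truth gives 7; no alternative beats it.
(Checking all 625 profiles: 288 have a profitable deviation, 337 do not.)

288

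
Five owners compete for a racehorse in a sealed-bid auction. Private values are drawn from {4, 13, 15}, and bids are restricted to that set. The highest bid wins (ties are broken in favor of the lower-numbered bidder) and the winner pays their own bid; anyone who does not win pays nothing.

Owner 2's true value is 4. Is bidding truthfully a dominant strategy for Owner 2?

Yes

Check each profile of the others' bids and compare truth against every alternative bid.
Others bid (4, 4, 4, 4): truth gives 0, best alternative gives -9.
Others bid (4, 4, 4, 13): truth gives 0, best alternative gives -9.
Others bid (4, 4, 13, 4): truth gives 0, best alternative gives -9.
Others bid (4, 4, 13, 13): truth gives 0, best alternative gives -9.
Others bid (4, 13, 4, 4): truth gives 0, best alternative gives -9.
Others bid (4, 13, 4, 13): truth gives 0, best alternative gives -9.
(Remaining 75 profiles checked similarly; truth is weakly best in each.)
In every case the truthful bid is at least as good as any alternative, so it is a dominant strategy.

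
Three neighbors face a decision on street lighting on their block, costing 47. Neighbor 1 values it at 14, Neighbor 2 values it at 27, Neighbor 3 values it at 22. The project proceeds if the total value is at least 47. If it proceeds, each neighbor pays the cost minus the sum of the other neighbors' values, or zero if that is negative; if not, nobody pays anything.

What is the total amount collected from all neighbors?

Total value 63 ≥ cost 47, so it is built.
Neighbor 1: others sum to 49; max(0, 47 - 49) = 0.
Neighbor 2: others sum to 36; max(0, 47 - 36) = 11.
Neighbor 3: others sum to 41; max(0, 47 - 41) = 6.
Total collected = 0 + 11 + 6 = 17.

17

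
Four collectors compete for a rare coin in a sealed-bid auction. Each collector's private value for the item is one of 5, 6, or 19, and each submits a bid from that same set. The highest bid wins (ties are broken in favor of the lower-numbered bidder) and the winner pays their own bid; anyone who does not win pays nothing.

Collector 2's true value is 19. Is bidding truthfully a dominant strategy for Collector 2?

No

Consider the case where Collector 1 bids 5, Collector 3 bids 5 and Collector 4 bids 5.
Truthful bid 19: wins, pays 19, utility 19 - 19 = 0.
Bid 6 instead: wins, pays 6, utility 19 - 6 = 13.
Since 13 > 0, bidding 6 is strictly better here, so truthful bidding is not dominant.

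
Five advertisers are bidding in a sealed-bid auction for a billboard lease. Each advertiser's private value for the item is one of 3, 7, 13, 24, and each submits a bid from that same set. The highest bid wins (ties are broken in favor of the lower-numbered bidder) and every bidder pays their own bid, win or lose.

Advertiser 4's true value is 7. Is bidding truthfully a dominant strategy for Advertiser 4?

No

Consider the case where Advertiser 1 bids 3, Advertiser 2 bids 3, Advertiser 3 bids 3 and Advertiser 5 bids 13.
Truthful bid 7: loses but pays 7, utility -7.
Bid 3 instead: loses but pays 3, utility -3.
Since -3 > -7, bidding 3 is strictly better here, so truthful bidding is not dominant.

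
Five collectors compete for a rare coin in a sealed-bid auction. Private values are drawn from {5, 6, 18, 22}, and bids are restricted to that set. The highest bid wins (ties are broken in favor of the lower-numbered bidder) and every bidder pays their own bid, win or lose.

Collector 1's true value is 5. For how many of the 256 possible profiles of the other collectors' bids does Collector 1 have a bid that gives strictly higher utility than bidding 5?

Others bid (5, 5, 5, 6): truth gives -5; bid 6 gives -1 > -5. Violating.
Others bid (5, 5, 6, 5): truth gives -5; bid 6 gives -1 > -5. Violating.
Others bid (5, 5, 6, 6): truth gives -5; bid 6 gives -1 > -5. Violating.
Others bid (5, 6, 5, 5): truth gives -5; bid 6 gives -1 > -5. Violating.
Others bid (5, 5, 5, 5): truth gives 0; no alternative beats it.
Others bid (5, 5, 5, 18): truth gives -5; no alternative beats it.
(Checking all 256 profiles: 15 have a profitable deviation, 241 do not.)

15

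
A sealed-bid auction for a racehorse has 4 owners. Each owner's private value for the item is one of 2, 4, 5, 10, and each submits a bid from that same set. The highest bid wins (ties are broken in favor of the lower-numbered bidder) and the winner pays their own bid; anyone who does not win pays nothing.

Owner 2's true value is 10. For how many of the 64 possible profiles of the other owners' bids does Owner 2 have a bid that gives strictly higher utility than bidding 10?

Others bid (2, 2, 2): truth gives 0; bid 4 gives 6 > 0. Violating.
Others bid (2, 2, 4): truth gives 0; bid 4 gives 6 > 0. Violating.
Others bid (2, 2, 5): truth gives 0; bid 5 gives 5 > 0. Violating.
Others bid (2, 4, 2): truth gives 0; bid 4 gives 6 > 0. Violating.
Others bid (2, 2, 10): truth gives 0; no alternative beats it.
Others bid (2, 4, 10): truth gives 0; no alternative beats it.
(Checking all 64 profiles: 18 have a profitable deviation, 46 do not.)

18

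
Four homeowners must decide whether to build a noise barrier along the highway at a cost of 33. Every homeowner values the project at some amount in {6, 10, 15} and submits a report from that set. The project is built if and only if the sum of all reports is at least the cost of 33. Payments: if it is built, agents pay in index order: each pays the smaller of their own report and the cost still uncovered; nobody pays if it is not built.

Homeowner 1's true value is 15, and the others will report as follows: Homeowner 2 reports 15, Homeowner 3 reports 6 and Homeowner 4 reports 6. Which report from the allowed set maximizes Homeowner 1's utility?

Report 6: project built, pays 6, utility 15 - 6 = 9.
Report 10: project built, pays 10, utility 15 - 10 = 5.
Report 15: project built, pays 15, utility 15 - 15 = 0.
The best choice is 6 with utility 9.

6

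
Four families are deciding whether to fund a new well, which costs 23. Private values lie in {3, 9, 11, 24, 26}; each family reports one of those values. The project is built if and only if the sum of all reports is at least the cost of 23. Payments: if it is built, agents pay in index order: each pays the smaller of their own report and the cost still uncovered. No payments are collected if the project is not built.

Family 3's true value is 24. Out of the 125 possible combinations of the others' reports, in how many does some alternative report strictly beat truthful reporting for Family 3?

Others report (3, 3, 9): truth gives 7; report 9 gives 15 > 7. Violating.
Others report (3, 3, 11): truth gives 7; report 9 gives 15 > 7. Violating.
Others report (3, 3, 24): truth gives 7; report 3 gives 21 > 7. Violating.
Others report (3, 3, 26): truth gives 7; report 3 gives 21 > 7. Violating.
Others report (3, 3, 3): truth gives 7; no alternative beats it.
Others report (3, 11, 3): truth gives 15; no alternative beats it.
(Checking all 125 profiles: 27 have a profitable deviation, 98 do not.)

27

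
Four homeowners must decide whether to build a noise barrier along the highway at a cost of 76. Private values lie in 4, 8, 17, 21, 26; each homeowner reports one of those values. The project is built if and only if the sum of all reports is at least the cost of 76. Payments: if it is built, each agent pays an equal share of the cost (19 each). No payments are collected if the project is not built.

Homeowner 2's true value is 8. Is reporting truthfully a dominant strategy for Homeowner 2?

No

Consider the case where Homeowner 1 reports 17, Homeowner 3 reports 26 and Homeowner 4 reports 26.
Truthful report 8: project built, pays 19, utility 8 - 19 = -11.
Report 4 instead: project not built, utility 0.
Since 0 > -11, reporting 4 is strictly better here, so truthful reporting is not dominant.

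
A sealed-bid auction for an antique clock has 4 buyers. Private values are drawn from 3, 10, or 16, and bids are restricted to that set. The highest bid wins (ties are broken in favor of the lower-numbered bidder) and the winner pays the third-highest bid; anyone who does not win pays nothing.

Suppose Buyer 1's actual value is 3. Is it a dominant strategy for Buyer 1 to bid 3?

Yes

Check each profile of the others' bids and compare truth against every alternative bid.
Others bid (3, 10, 10): truth gives 0, best alternative gives -7.
Others bid (10, 3, 10): truth gives 0, best alternative gives -7.
Others bid (10, 10, 3): truth gives 0, best alternative gives -7.
Others bid (10, 10, 10): truth gives 0, best alternative gives -7.
Others bid (3, 3, 3): truth gives 0, best alternative gives 0.
Others bid (3, 3, 10): truth gives 0, best alternative gives 0.
(Remaining 21 profiles checked similarly; truth is weakly best in each.)
In every case the truthful bid is at least as good as any alternative, so it is a dominant strategy.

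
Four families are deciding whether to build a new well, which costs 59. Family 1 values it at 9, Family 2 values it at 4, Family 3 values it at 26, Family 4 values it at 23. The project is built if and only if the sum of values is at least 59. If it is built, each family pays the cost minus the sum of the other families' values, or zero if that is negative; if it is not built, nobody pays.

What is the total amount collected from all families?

Total value 62 ≥ cost 59, so it is built.
Family 1: others sum to 53; max(0, 59 - 53) = 6.
Family 2: others sum to 58; max(0, 59 - 58) = 1.
Family 3: others sum to 36; max(0, 59 - 36) = 23.
Family 4: others sum to 39; max(0, 59 - 39) = 20.
Total collected = 6 + 1 + 23 + 20 = 50.

50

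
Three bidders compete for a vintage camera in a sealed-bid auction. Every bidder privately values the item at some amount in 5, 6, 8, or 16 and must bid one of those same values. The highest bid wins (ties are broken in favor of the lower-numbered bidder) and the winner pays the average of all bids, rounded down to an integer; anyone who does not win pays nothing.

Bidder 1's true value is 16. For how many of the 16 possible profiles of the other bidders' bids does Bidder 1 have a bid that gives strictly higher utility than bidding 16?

Others bid (5, 5): truth gives 8; bid 5 gives 11 > 8. Violating.
Others bid (5, 6): truth gives 7; bid 6 gives 11 > 7. Violating.
Others bid (5, 8): truth gives 7; bid 8 gives 9 > 7. Violating.
Others bid (6, 5): truth gives 7; bid 6 gives 11 > 7. Violating.
Others bid (5, 16): truth gives 4; no alternative beats it.
Others bid (6, 16): truth gives 4; no alternative beats it.
(Checking all 16 profiles: 9 have a profitable deviation, 7 do not.)

9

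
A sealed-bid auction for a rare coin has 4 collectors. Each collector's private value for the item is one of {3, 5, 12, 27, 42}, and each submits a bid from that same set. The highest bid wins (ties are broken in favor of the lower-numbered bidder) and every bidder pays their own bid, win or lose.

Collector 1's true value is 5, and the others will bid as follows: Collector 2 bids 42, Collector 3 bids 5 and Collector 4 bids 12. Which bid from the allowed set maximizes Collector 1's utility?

3

Bid 3: loses but pays 3, utility -3.
Bid 5: loses but pays 5, utility -5.
Bid 12: loses but pays 12, utility -12.
Bid 27: loses but pays 27, utility -27.
Bid 42: wins, pays 42, utility 5 - 42 = -37.
The best choice is 3 with utility -3.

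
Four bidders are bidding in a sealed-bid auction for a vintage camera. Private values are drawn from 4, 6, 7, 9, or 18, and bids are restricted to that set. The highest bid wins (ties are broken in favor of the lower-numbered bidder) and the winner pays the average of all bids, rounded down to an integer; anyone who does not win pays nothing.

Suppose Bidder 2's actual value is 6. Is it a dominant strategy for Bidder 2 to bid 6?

No

Consider the case where Bidder 1 bids 4, Bidder 3 bids 4 and Bidder 4 bids 7.
Truthful bid 6: loses, pays 0, utility 0.
Bid 7 instead: wins, pays 5, utility 6 - 5 = 1.
Since 1 > 0, bidding 7 is strictly better here, so truthful bidding is not dominant.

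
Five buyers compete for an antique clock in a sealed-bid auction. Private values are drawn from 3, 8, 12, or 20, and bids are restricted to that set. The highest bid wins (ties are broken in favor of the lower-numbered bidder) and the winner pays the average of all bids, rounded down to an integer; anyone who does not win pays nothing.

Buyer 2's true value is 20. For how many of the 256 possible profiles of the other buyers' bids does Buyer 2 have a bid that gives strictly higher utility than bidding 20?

54

Others bid (3, 3, 3, 3): truth gives 14; bid 8 gives 16 > 14. Violating.
Others bid (3, 3, 3, 8): truth gives 13; bid 8 gives 15 > 13. Violating.
Others bid (3, 3, 3, 12): truth gives 12; bid 12 gives 14 > 12. Violating.
Others bid (3, 3, 8, 3): truth gives 13; bid 8 gives 15 > 13. Violating.
Others bid (3, 3, 3, 20): truth gives 11; no alternative beats it.
Others bid (3, 3, 8, 20): truth gives 10; no alternative beats it.
(Checking all 256 profiles: 54 have a profitable deviation, 202 do not.)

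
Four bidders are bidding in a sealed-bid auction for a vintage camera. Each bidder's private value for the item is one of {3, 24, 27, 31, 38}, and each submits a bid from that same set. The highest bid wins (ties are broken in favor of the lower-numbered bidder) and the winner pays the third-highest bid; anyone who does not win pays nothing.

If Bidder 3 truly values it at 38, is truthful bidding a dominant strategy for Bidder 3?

Yes

Check each profile of the others' bids and compare truth against every alternative bid.
Others bid (3, 3, 38): truth gives 35, best alternative gives 0.
Others bid (3, 31, 3): truth gives 35, best alternative gives 0.
Others bid (31, 3, 3): truth gives 35, best alternative gives 0.
Others bid (3, 24, 38): truth gives 14, best alternative gives 0.
Others bid (3, 31, 24): truth gives 14, best alternative gives 0.
Others bid (24, 3, 38): truth gives 14, best alternative gives 0.
(Remaining 119 profiles checked similarly; truth is weakly best in each.)
In every case the truthful bid is at least as good as any alternative, so it is a dominant strategy.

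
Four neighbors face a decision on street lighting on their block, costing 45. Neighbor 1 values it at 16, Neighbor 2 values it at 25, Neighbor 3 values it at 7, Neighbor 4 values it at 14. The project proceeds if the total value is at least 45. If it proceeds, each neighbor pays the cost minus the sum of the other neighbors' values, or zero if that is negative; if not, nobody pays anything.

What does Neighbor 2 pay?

Total value 62 ≥ cost 45, so the project is built.
The other neighbors' values sum to 37.
Cost minus that sum is 45 - 37 = 8.

8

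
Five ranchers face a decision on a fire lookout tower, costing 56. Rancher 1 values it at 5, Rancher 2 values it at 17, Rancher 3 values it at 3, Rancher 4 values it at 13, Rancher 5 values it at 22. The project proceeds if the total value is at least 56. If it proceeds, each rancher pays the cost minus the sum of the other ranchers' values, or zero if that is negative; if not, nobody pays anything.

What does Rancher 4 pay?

9

Total value 60 ≥ cost 56, so the project is built.
The other ranchers' values sum to 47.
Cost minus that sum is 56 - 47 = 9.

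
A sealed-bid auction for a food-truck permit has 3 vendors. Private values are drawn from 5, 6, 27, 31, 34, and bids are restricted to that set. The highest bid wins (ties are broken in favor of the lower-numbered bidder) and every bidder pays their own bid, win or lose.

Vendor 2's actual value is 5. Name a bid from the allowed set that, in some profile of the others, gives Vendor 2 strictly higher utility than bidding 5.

Suppose Vendor 1 bids 5 and Vendor 3 bids 5.
Bid 5: loses but pays 5, utility -5.
Bid 6: wins, pays 6, utility 5 - 6 = -1.
So bidding 6 beats truth here (-1 > -5).

6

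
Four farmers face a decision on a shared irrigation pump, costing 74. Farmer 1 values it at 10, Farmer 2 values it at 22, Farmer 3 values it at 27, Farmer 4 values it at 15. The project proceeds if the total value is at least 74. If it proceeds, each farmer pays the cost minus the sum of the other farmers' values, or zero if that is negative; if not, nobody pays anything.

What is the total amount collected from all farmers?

Total value 74 ≥ cost 74, so it is built.
Farmer 1: others sum to 64; max(0, 74 - 64) = 10.
Farmer 2: others sum to 52; max(0, 74 - 52) = 22.
Farmer 3: others sum to 47; max(0, 74 - 47) = 27.
Farmer 4: others sum to 59; max(0, 74 - 59) = 15.
Total collected = 10 + 22 + 27 + 15 = 74.

74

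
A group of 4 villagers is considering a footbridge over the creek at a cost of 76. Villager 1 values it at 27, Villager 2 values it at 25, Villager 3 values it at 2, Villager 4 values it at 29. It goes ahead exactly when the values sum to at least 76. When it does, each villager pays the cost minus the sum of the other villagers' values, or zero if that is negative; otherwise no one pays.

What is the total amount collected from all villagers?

60

Total value 83 ≥ cost 76, so it is built.
Villager 1: others sum to 56; max(0, 76 - 56) = 20.
Villager 2: others sum to 58; max(0, 76 - 58) = 18.
Villager 3: others sum to 81; max(0, 76 - 81) = 0.
Villager 4: others sum to 54; max(0, 76 - 54) = 22.
Total collected = 20 + 18 + 0 + 22 = 60.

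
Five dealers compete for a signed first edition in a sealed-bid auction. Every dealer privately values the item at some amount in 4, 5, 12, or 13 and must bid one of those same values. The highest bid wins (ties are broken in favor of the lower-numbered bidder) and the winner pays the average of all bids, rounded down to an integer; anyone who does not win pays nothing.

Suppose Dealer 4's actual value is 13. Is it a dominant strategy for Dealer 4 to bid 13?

No

Consider the case where Dealer 1 bids 4, Dealer 2 bids 4, Dealer 3 bids 4 and Dealer 5 bids 4.
Truthful bid 13: wins, pays 5, utility 13 - 5 = 8.
Bid 5 instead: wins, pays 4, utility 13 - 4 = 9.
Since 9 > 8, bidding 5 is strictly better here, so truthful bidding is not dominant.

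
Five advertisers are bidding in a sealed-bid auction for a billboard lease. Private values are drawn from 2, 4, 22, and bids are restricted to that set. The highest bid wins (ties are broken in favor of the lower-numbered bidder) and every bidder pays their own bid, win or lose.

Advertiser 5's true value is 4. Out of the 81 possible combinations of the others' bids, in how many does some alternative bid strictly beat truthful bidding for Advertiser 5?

80

Others bid (2, 2, 2, 4): truth gives -4; bid 2 gives -2 > -4. Violating.
Others bid (2, 2, 2, 22): truth gives -4; bid 2 gives -2 > -4. Violating.
Others bid (2, 2, 4, 2): truth gives -4; bid 2 gives -2 > -4. Violating.
Others bid (2, 2, 4, 4): truth gives -4; bid 2 gives -2 > -4. Violating.
Others bid (2, 2, 2, 2): truth gives 0; no alternative beats it.
(Checking all 81 profiles: 80 have a profitable deviation, 1 does not.)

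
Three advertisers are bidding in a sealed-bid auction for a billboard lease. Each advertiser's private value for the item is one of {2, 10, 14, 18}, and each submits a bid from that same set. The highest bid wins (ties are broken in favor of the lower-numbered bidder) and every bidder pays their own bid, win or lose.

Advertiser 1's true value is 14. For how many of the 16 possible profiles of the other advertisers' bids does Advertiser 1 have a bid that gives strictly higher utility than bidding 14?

Others bid (2, 2): truth gives 0; bid 2 gives 12 > 0. Violating.
Others bid (2, 10): truth gives 0; bid 10 gives 4 > 0. Violating.
Others bid (2, 18): truth gives -14; bid 2 gives -2 > -14. Violating.
Others bid (10, 2): truth gives 0; bid 10 gives 4 > 0. Violating.
Others bid (2, 14): truth gives 0; no alternative beats it.
Others bid (10, 14): truth gives 0; no alternative beats it.
(Checking all 16 profiles: 11 have a profitable deviation, 5 do not.)

11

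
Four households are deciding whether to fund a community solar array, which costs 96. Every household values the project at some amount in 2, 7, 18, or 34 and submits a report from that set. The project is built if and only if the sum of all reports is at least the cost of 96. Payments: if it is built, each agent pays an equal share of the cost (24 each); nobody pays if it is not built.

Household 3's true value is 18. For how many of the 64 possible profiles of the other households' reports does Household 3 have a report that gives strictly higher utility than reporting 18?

Others report (18, 34, 34): truth gives -6; report 2 gives 0 > -6. Violating.
Others report (34, 18, 34): truth gives -6; report 2 gives 0 > -6. Violating.
Others report (34, 34, 18): truth gives -6; report 2 gives 0 > -6. Violating.
Others report (2, 2, 2): truth gives 0; no alternative beats it.
Others report (2, 2, 7): truth gives 0; no alternative beats it.
(Checking all 64 profiles: 3 have a profitable deviation, 61 do not.)

3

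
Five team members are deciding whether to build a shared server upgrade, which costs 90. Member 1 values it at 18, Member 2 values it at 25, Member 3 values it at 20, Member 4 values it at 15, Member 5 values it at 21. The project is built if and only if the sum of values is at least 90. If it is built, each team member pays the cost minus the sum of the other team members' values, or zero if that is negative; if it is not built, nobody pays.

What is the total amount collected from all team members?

Total value 99 ≥ cost 90, so it is built.
Member 1: others sum to 81; max(0, 90 - 81) = 9.
Member 2: others sum to 74; max(0, 90 - 74) = 16.
Member 3: others sum to 79; max(0, 90 - 79) = 11.
Member 4: others sum to 84; max(0, 90 - 84) = 6.
Member 5: others sum to 78; max(0, 90 - 78) = 12.
Total collected = 9 + 16 + 11 + 6 + 12 = 54.

54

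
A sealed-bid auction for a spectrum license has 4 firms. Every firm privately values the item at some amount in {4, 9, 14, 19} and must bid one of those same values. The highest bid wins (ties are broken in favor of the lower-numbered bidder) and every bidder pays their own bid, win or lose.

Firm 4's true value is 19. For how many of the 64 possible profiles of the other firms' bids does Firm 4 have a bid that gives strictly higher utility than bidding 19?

Others bid (4, 4, 4): truth gives 0; bid 9 gives 10 > 0. Violating.
Others bid (4, 4, 9): truth gives 0; bid 14 gives 5 > 0. Violating.
Others bid (4, 4, 19): truth gives -19; bid 4 gives -4 > -19. Violating.
Others bid (4, 9, 4): truth gives 0; bid 14 gives 5 > 0. Violating.
Others bid (4, 4, 14): truth gives 0; no alternative beats it.
Others bid (4, 9, 14): truth gives 0; no alternative beats it.
(Checking all 64 profiles: 45 have a profitable deviation, 19 do not.)

45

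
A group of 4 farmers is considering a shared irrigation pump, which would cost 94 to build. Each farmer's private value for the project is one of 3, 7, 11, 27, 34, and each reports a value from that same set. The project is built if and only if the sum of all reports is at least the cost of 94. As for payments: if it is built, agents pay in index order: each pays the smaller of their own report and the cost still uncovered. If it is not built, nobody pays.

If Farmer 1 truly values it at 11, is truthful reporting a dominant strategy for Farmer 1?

No

Consider the case where Farmer 2 reports 27, Farmer 3 reports 27 and Farmer 4 reports 34.
Truthful report 11: project built, pays 11, utility 11 - 11 = 0.
Report 7 instead: project built, pays 7, utility 11 - 7 = 4.
Since 4 > 0, reporting 7 is strictly better here, so truthful reporting is not dominant.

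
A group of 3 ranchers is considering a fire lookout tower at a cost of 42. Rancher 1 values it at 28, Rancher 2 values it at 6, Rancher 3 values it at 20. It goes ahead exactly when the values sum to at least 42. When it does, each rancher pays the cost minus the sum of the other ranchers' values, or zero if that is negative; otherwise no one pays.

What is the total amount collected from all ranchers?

24

Total value 54 ≥ cost 42, so it is built.
Rancher 1: others sum to 26; max(0, 42 - 26) = 16.
Rancher 2: others sum to 48; max(0, 42 - 48) = 0.
Rancher 3: others sum to 34; max(0, 42 - 34) = 8.
Total collected = 16 + 0 + 8 = 24.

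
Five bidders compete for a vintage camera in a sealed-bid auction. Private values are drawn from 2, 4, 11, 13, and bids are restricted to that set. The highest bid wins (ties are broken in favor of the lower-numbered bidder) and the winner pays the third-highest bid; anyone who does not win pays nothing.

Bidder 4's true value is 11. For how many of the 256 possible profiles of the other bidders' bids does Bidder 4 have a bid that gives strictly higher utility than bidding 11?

Others bid (2, 2, 2, 13): truth gives 0; bid 13 gives 9 > 0. Violating.
Others bid (2, 2, 4, 13): truth gives 0; bid 13 gives 7 > 0. Violating.
Others bid (2, 2, 11, 2): truth gives 0; bid 13 gives 9 > 0. Violating.
Others bid (2, 2, 11, 4): truth gives 0; bid 13 gives 7 > 0. Violating.
Others bid (2, 2, 2, 2): truth gives 9; no alternative beats it.
Others bid (2, 2, 2, 4): truth gives 9; no alternative beats it.
(Checking all 256 profiles: 32 have a profitable deviation, 224 do not.)

32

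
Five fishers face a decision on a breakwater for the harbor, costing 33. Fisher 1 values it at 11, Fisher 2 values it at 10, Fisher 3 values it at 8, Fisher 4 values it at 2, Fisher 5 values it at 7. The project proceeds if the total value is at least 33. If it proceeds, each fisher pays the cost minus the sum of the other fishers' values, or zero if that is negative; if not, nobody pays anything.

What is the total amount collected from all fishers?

16

Total value 38 ≥ cost 33, so it is built.
Fisher 1: others sum to 27; max(0, 33 - 27) = 6.
Fisher 2: others sum to 28; max(0, 33 - 28) = 5.
Fisher 3: others sum to 30; max(0, 33 - 30) = 3.
Fisher 4: others sum to 36; max(0, 33 - 36) = 0.
Fisher 5: others sum to 31; max(0, 33 - 31) = 2.
Total collected = 6 + 5 + 3 + 0 + 2 = 16.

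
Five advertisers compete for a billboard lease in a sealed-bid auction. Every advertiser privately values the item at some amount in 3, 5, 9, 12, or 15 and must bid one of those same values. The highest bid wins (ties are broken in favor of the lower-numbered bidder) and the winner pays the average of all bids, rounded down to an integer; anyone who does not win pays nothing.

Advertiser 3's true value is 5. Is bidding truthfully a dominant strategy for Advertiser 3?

Consider the case where Advertiser 1 bids 3, Advertiser 2 bids 5, Advertiser 4 bids 3 and Advertiser 5 bids 3.
Truthful bid 5: loses, pays 0, utility 0.
Bid 9 instead: wins, pays 4, utility 5 - 4 = 1.
Since 1 > 0, bidding 9 is strictly better here, so truthful bidding is not dominant.

No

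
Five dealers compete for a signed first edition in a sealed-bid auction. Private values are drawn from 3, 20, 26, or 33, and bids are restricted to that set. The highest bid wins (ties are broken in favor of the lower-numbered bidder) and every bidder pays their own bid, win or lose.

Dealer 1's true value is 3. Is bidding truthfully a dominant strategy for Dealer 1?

Yes

Check each profile of the others' bids and compare truth against every alternative bid.
Others bid (3, 3, 3, 3): truth gives 0, best alternative gives -17.
Others bid (3, 3, 3, 26): truth gives -3, best alternative gives -20.
Others bid (3, 3, 3, 33): truth gives -3, best alternative gives -20.
Others bid (3, 3, 20, 26): truth gives -3, best alternative gives -20.
Others bid (3, 3, 20, 33): truth gives -3, best alternative gives -20.
Others bid (3, 3, 26, 3): truth gives -3, best alternative gives -20.
(Remaining 250 profiles checked similarly; truth is weakly best in each.)
In every case the truthful bid is at least as good as any alternative, so it is a dominant strategy.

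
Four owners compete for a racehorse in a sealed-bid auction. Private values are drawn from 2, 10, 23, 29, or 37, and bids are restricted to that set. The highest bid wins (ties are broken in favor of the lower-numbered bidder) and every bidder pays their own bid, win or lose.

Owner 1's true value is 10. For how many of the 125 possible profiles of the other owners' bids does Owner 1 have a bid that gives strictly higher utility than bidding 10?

118

Others bid (2, 2, 2): truth gives 0; bid 2 gives 8 > 0. Violating.
Others bid (2, 2, 23): truth gives -10; bid 2 gives -2 > -10. Violating.
Others bid (2, 2, 29): truth gives -10; bid 2 gives -2 > -10. Violating.
Others bid (2, 2, 37): truth gives -10; bid 2 gives -2 > -10. Violating.
Others bid (2, 2, 10): truth gives 0; no alternative beats it.
Others bid (2, 10, 2): truth gives 0; no alternative beats it.
(Checking all 125 profiles: 118 have a profitable deviation, 7 do not.)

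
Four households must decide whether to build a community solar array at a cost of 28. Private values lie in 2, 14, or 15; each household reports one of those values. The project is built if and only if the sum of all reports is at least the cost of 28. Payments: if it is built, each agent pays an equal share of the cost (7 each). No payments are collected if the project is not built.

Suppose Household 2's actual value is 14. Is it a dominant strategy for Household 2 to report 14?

Check each profile of the others' reports and compare truth against every alternative report.
Others report (2, 2, 14): truth gives 7, best alternative gives 7.
Others report (2, 2, 15): truth gives 7, best alternative gives 7.
Others report (2, 14, 2): truth gives 7, best alternative gives 7.
Others report (2, 14, 14): truth gives 7, best alternative gives 7.
Others report (2, 14, 15): truth gives 7, best alternative gives 7.
Others report (2, 15, 2): truth gives 7, best alternative gives 7.
(Remaining 21 profiles checked similarly; truth is weakly best in each.)
In every case the truthful report is at least as good as any alternative, so it is a dominant strategy.

Yes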